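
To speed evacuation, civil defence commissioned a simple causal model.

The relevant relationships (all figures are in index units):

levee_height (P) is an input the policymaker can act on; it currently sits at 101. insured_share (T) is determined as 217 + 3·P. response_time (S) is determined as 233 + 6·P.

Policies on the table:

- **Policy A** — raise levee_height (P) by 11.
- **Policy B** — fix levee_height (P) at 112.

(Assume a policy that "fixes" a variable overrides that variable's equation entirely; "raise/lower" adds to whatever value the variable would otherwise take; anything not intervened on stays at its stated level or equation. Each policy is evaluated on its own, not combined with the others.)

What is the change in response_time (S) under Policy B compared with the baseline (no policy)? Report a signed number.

Baseline:
  P = 101
  S = 233 + 6·101 = 839
Policy B (P := 112):
  P = 112
  S = 233 + 6·112 = 905
Change in S: 905 − 839 = 66

66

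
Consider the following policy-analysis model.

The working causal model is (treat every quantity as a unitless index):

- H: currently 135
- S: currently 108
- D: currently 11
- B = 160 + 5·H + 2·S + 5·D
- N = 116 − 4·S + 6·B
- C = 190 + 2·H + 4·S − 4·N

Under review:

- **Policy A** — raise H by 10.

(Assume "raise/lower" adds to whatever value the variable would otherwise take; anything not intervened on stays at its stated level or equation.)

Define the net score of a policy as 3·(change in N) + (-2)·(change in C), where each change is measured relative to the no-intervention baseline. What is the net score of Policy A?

Baseline:
  H = 135
  S = 108
  D = 11
  B = 160 + 5·135 + 2·108 + 5·11 = 1106
  N = 116 − 4·108 + 6·1106 = 6320
  C = 190 + 2·135 + 4·108 − 4·6320 = -24388
Policy A (H + 10):
  H = 135 + 10 = 145
  S = 108
  D = 11
  B = 160 + 5·145 + 2·108 + 5·11 = 1156
  N = 116 − 4·108 + 6·1156 = 6620
  C = 190 + 2·145 + 4·108 − 4·6620 = -25568
ΔN = 6620 − 6320 = 300; ΔC = -25568 − (-24388) = -1180
Score = 3·300 + (-2)·(-1180) = 3260

3260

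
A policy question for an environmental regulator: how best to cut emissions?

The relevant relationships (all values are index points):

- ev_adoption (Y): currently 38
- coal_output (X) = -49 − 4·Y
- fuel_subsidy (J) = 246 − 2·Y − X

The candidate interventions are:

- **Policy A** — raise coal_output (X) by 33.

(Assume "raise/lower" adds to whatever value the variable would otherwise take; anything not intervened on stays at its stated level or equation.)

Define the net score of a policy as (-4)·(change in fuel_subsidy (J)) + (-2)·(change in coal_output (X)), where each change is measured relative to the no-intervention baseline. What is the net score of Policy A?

Baseline:
  Y = 38
  X = -49 − 4·38 = -201
  J = 246 − 2·38 − (-201) = 371
Policy A (X + 33):
  Y = 38
  X = -49 − 4·38 (+33 from intervention) = -168
  J = 246 − 2·38 − (-168) = 338
ΔJ = 338 − 371 = -33; ΔX = -168 − (-201) = 33
Score = (-4)·(-33) + (-2)·33 = 66

66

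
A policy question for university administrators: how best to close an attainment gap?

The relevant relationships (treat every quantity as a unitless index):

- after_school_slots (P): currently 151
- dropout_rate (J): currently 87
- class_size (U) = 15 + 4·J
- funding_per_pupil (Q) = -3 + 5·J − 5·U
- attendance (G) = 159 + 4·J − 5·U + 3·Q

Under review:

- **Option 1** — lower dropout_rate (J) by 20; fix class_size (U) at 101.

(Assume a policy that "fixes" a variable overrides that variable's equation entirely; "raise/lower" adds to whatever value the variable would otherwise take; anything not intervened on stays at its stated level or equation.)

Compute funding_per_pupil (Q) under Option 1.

Option 1 (J − 20, U := 101):
  J = 87 − 20 = 67
  U = 101
  Q = -3 + 5·67 − 5·101 = -173

-173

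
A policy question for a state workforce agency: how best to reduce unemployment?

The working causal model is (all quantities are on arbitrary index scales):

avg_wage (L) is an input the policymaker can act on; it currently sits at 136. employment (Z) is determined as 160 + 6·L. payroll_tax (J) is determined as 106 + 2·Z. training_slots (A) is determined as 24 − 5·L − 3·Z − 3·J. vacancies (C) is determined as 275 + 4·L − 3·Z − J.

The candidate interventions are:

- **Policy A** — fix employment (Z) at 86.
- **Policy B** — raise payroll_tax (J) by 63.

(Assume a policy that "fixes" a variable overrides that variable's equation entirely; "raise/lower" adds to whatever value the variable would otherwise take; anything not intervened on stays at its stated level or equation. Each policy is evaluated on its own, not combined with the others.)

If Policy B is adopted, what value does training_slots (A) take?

Policy B (J + 63):
  L = 136
  Z = 160 + 6·136 = 976
  J = 106 + 2·976 (+63 from intervention) = 2121
  A = 24 − 5·136 − 3·976 − 3·2121 = -9947

-9947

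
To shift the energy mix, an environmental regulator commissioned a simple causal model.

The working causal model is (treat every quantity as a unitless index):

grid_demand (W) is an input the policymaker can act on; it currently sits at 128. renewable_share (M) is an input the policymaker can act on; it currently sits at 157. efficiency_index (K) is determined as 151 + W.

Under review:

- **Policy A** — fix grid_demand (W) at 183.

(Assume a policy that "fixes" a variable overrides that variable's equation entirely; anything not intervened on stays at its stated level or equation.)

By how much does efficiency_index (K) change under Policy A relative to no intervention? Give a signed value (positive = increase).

Baseline:
  W = 128
  K = 151 + 128 = 279
Policy A (W := 183):
  W = 183
  K = 151 + 183 = 334
Change in K: 334 − 279 = 55

55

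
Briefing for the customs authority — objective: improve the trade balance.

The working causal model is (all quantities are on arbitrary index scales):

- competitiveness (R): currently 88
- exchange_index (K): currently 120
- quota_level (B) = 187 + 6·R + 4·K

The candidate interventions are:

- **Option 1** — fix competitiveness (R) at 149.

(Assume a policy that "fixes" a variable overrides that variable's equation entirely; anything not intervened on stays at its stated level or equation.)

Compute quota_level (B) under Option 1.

Option 1 (R := 149):
  R = 149
  K = 120
  B = 187 + 6·149 + 4·120 = 1561

1561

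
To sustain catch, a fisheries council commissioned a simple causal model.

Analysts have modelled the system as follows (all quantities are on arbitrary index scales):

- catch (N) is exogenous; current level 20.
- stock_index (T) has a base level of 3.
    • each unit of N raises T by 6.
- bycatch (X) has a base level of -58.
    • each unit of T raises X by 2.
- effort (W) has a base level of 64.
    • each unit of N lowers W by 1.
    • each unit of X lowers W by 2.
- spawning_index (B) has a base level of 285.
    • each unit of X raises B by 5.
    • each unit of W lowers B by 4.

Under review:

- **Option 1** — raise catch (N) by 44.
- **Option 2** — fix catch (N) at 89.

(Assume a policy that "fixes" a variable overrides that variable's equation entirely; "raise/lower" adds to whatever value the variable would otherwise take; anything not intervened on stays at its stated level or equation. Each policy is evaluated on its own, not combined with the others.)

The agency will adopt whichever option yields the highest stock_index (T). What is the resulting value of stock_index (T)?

537

Option 1 (N + 44):
  N = 20 + 44 = 64
  T = 3 + 6·64 = 387
Option 2 (N := 89):
  N = 89
  T = 3 + 6·89 = 537
Comparing — Option 1: T=387, Option 2: T=537. Highest is 537 (Option 2).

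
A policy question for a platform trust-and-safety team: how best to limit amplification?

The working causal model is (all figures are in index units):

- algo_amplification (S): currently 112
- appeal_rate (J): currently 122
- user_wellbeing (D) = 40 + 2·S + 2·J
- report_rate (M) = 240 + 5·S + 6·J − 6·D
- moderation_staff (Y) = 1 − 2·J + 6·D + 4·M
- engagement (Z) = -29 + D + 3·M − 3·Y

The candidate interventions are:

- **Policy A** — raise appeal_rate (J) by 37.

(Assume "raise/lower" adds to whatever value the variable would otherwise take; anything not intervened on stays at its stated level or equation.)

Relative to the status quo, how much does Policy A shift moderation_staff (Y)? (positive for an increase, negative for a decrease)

-518

Baseline:
  S = 112
  J = 122
  D = 40 + 2·112 + 2·122 = 508
  M = 240 + 5·112 + 6·122 − 6·508 = -1516
  Y = 1 − 2·122 + 6·508 + 4·(-1516) = -3259
Policy A (J + 37):
  S = 112
  J = 122 + 37 = 159
  D = 40 + 2·112 + 2·159 = 582
  M = 240 + 5·112 + 6·159 − 6·582 = -1738
  Y = 1 − 2·159 + 6·582 + 4·(-1738) = -3777
Change in Y: -3777 − (-3259) = -518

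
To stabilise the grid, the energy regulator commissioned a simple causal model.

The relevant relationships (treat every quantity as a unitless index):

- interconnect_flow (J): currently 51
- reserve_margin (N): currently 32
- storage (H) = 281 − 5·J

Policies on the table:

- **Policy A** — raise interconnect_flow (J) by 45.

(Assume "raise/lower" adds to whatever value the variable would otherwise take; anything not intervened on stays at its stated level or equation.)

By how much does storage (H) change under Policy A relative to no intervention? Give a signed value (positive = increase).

Baseline:
  J = 51
  H = 281 − 5·51 = 26
Policy A (J + 45):
  J = 51 + 45 = 96
  H = 281 − 5·96 = -199
Change in H: -199 − 26 = -225

-225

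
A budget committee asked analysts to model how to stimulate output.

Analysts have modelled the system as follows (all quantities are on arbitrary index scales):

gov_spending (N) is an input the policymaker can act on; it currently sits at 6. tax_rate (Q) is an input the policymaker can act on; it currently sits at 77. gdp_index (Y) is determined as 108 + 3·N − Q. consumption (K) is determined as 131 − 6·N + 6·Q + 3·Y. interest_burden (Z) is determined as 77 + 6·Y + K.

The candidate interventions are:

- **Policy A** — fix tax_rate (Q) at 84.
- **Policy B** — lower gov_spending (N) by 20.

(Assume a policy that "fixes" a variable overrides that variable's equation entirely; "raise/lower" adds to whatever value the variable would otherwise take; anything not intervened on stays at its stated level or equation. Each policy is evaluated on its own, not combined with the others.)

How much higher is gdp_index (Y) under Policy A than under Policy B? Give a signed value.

Policy A (Q := 84):
  N = 6
  Q = 84
  Y = 108 + 3·6 − 84 = 42
Policy B (N − 20):
  N = 6 − 20 = -14
  Q = 77
  Y = 108 + 3·(-14) − 77 = -11
Y: 42 − (-11) = 53

53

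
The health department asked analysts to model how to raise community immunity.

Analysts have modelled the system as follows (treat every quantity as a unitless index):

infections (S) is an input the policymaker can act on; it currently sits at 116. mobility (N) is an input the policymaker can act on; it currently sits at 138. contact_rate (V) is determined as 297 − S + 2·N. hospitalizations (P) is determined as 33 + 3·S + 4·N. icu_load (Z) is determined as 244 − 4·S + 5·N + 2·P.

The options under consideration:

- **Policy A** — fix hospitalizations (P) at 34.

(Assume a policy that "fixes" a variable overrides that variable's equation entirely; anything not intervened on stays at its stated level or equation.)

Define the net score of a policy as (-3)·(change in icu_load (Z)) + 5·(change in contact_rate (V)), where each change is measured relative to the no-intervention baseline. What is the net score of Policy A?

Baseline:
  S = 116
  N = 138
  V = 297 − 116 + 2·138 = 457
  P = 33 + 3·116 + 4·138 = 933
  Z = 244 − 4·116 + 5·138 + 2·933 = 2336
Policy A (P := 34):
  S = 116
  N = 138
  V = 297 − 116 + 2·138 = 457
  P = 34
  Z = 244 − 4·116 + 5·138 + 2·34 = 538
ΔZ = 538 − 2336 = -1798; ΔV = 457 − 457 = 0
Score = (-3)·(-1798) + 5·0 = 5394

5394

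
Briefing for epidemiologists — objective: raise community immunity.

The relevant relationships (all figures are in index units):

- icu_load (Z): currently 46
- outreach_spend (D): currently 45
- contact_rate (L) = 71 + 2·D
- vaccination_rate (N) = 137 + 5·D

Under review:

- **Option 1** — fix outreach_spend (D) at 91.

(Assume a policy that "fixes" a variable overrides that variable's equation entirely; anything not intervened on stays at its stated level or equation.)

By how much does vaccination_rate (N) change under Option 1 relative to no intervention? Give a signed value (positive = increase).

230

Baseline:
  D = 45
  N = 137 + 5·45 = 362
Option 1 (D := 91):
  D = 91
  N = 137 + 5·91 = 592
Change in N: 592 − 362 = 230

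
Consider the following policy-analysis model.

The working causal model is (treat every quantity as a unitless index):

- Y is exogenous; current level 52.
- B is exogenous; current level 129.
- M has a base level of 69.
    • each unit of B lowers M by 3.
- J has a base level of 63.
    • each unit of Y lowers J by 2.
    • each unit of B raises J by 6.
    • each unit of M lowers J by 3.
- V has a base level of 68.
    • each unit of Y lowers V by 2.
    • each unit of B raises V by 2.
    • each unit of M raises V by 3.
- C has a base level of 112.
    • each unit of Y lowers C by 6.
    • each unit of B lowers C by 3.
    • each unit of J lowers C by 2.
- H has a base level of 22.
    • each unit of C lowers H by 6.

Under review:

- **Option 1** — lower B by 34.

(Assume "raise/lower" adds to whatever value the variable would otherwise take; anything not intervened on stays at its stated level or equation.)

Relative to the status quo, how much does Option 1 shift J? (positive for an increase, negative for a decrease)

-510

Baseline:
  Y = 52
  B = 129
  M = 69 − 3·129 = -318
  J = 63 − 2·52 + 6·129 − 3·(-318) = 1687
Option 1 (B − 34):
  Y = 52
  B = 129 − 34 = 95
  M = 69 − 3·95 = -216
  J = 63 − 2·52 + 6·95 − 3·(-216) = 1177
Change in J: 1177 − 1687 = -510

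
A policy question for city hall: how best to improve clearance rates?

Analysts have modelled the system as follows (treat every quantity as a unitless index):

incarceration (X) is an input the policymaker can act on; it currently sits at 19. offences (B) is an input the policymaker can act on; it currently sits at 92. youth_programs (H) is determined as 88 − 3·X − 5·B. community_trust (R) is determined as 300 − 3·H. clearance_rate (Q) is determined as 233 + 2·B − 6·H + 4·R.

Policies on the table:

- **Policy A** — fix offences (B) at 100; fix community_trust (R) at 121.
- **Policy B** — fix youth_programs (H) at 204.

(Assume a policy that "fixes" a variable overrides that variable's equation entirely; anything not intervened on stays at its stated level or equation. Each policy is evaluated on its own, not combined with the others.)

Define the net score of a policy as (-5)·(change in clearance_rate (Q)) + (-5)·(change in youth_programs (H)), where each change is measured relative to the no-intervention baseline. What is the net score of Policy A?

28240

Baseline:
  X = 19
  B = 92
  H = 88 − 3·19 − 5·92 = -429
  R = 300 − 3·(-429) = 1587
  Q = 233 + 2·92 − 6·(-429) + 4·1587 = 9339
Policy A (B := 100, R := 121):
  X = 19
  B = 100
  H = 88 − 3·19 − 5·100 = -469
  R = 121
  Q = 233 + 2·100 − 6·(-469) + 4·121 = 3731
ΔQ = 3731 − 9339 = -5608; ΔH = -469 − (-429) = -40
Score = (-5)·(-5608) + (-5)·(-40) = 28240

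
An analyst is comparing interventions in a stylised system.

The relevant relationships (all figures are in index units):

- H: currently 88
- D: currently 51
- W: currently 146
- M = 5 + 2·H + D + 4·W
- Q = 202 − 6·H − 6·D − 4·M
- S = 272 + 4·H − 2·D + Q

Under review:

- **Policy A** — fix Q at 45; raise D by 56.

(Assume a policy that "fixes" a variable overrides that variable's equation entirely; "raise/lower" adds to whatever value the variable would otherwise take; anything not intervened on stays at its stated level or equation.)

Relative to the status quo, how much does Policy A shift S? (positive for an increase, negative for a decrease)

3829

Baseline:
  H = 88
  D = 51
  W = 146
  M = 5 + 2·88 + 51 + 4·146 = 816
  Q = 202 − 6·88 − 6·51 − 4·816 = -3896
  S = 272 + 4·88 − 2·51 + (-3896) = -3374
Policy A (Q := 45, D + 56):
  H = 88
  D = 51 + 56 = 107
  W = 146
  M = 5 + 2·88 + 107 + 4·146 = 872
  Q = 45
  S = 272 + 4·88 − 2·107 + 45 = 455
Change in S: 455 − (-3374) = 3829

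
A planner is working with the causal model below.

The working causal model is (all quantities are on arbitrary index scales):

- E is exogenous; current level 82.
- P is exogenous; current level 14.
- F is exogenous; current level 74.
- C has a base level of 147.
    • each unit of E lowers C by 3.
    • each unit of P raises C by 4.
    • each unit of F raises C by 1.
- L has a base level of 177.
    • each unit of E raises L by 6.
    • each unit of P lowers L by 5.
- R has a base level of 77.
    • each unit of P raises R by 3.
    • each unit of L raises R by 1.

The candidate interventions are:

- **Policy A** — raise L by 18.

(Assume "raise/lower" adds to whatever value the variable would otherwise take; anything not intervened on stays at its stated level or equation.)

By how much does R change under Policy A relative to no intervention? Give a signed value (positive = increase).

18

Baseline:
  E = 82
  P = 14
  L = 177 + 6·82 − 5·14 = 599
  R = 77 + 3·14 + 599 = 718
Policy A (L + 18):
  E = 82
  P = 14
  L = 177 + 6·82 − 5·14 (+18 from intervention) = 617
  R = 77 + 3·14 + 617 = 736
Change in R: 736 − 718 = 18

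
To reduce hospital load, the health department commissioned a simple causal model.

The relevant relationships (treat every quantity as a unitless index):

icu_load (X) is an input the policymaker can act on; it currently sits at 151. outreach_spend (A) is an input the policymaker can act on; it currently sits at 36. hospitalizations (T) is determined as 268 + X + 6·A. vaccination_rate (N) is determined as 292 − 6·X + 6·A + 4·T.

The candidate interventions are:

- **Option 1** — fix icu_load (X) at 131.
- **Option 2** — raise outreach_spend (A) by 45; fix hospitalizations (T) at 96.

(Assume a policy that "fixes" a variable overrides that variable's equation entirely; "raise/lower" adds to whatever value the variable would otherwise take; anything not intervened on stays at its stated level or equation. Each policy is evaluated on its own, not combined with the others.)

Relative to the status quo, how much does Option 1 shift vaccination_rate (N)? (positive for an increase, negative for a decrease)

Baseline:
  X = 151
  A = 36
  T = 268 + 151 + 6·36 = 635
  N = 292 − 6·151 + 6·36 + 4·635 = 2142
Option 1 (X := 131):
  X = 131
  A = 36
  T = 268 + 131 + 6·36 = 615
  N = 292 − 6·131 + 6·36 + 4·615 = 2182
Change in N: 2182 − 2142 = 40

40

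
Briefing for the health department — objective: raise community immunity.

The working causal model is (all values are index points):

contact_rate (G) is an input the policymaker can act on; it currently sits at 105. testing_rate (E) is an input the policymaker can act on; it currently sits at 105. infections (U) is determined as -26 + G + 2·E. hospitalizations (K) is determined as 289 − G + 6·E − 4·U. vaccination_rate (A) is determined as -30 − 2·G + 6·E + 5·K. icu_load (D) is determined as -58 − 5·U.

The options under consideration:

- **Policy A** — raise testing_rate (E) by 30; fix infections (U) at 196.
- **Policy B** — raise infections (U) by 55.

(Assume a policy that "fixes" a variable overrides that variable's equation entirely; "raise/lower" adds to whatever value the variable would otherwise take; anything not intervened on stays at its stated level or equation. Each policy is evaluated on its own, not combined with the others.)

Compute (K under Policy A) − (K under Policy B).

Policy A (E + 30, U := 196):
  G = 105
  E = 105 + 30 = 135
  U = 196
  K = 289 − 105 + 6·135 − 4·196 = 210
Policy B (U + 55):
  G = 105
  E = 105
  U = -26 + 105 + 2·105 (+55 from intervention) = 344
  K = 289 − 105 + 6·105 − 4·344 = -562
K: 210 − (-562) = 772

772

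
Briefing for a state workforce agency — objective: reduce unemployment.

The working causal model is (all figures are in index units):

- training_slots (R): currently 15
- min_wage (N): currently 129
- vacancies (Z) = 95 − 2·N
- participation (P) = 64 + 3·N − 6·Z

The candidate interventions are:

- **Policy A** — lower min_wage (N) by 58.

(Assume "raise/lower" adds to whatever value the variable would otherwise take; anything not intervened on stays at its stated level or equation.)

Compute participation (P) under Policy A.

Policy A (N − 58):
  N = 129 − 58 = 71
  Z = 95 − 2·71 = -47
  P = 64 + 3·71 − 6·(-47) = 559

559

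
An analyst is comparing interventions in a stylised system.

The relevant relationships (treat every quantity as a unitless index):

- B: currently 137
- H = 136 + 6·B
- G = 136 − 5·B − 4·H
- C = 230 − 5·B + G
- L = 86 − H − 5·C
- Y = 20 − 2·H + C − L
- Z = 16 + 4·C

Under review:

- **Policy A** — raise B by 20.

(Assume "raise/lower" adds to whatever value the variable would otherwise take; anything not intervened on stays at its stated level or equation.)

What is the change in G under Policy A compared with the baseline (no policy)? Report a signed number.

-580

Baseline:
  B = 137
  H = 136 + 6·137 = 958
  G = 136 − 5·137 − 4·958 = -4381
Policy A (B + 20):
  B = 137 + 20 = 157
  H = 136 + 6·157 = 1078
  G = 136 − 5·157 − 4·1078 = -4961
Change in G: -4961 − (-4381) = -580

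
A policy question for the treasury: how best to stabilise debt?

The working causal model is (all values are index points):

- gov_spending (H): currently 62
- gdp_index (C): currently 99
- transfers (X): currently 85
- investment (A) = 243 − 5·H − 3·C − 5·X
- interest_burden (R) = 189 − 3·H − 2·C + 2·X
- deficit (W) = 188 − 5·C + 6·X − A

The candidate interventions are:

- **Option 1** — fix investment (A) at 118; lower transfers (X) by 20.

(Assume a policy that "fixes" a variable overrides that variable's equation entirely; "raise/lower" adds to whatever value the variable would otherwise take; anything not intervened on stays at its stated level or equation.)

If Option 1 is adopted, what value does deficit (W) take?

Option 1 (A := 118, X − 20):
  H = 62
  C = 99
  X = 85 − 20 = 65
  A = 118
  W = 188 − 5·99 + 6·65 − 118 = -35

-35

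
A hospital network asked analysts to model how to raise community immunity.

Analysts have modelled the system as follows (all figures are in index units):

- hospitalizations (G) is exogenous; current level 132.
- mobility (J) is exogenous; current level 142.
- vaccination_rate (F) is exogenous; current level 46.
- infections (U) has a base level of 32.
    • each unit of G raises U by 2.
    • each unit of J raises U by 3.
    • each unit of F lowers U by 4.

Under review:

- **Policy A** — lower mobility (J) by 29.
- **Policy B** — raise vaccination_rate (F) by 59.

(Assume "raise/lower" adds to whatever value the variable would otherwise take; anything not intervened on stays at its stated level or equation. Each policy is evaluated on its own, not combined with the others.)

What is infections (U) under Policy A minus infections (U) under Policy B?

149

Policy A (J − 29):
  G = 132
  J = 142 − 29 = 113
  F = 46
  U = 32 + 2·132 + 3·113 − 4·46 = 451
Policy B (F + 59):
  G = 132
  J = 142
  F = 46 + 59 = 105
  U = 32 + 2·132 + 3·142 − 4·105 = 302
U: 451 − 302 = 149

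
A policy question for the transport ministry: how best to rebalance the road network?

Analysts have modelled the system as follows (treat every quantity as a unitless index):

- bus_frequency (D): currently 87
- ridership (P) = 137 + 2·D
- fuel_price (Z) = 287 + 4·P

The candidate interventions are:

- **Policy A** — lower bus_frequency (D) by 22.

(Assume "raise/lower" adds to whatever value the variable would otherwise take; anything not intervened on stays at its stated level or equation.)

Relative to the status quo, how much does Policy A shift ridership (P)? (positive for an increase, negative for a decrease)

Baseline:
  D = 87
  P = 137 + 2·87 = 311
Policy A (D − 22):
  D = 87 − 22 = 65
  P = 137 + 2·65 = 267
Change in P: 267 − 311 = -44

-44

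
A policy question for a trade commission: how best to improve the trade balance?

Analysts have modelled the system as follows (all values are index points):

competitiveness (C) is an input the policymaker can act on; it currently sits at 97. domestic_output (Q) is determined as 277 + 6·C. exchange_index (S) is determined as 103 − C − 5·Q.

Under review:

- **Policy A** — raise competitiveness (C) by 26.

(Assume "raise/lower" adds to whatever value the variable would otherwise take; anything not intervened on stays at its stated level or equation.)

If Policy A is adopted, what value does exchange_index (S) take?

-5095

Policy A (C + 26):
  C = 97 + 26 = 123
  Q = 277 + 6·123 = 1015
  S = 103 − 123 − 5·1015 = -5095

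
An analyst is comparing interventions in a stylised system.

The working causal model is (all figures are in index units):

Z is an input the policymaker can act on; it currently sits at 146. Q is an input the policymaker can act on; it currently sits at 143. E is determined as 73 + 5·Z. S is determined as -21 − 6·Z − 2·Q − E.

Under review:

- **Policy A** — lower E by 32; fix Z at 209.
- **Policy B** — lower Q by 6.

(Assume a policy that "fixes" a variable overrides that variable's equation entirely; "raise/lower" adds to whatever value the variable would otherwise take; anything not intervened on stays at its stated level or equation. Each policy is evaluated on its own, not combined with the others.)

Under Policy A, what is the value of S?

Policy A (E − 32, Z := 209):
  Z = 209
  Q = 143
  E = 73 + 5·209 (−32 from intervention) = 1086
  S = -21 − 6·209 − 2·143 − 1086 = -2647

-2647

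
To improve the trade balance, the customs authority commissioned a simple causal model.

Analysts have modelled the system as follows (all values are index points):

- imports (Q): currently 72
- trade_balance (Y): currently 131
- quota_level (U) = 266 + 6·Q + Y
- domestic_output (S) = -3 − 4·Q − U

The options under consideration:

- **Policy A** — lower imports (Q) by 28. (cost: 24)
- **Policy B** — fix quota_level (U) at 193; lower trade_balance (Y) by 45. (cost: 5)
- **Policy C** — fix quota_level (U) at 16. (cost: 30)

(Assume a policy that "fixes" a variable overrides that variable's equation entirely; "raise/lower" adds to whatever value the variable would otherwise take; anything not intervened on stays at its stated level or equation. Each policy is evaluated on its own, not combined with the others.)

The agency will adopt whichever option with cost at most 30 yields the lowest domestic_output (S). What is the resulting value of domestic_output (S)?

-840

Policy A (Q − 28):
  Q = 72 − 28 = 44
  Y = 131
  U = 266 + 6·44 + 131 = 661
  S = -3 − 4·44 − 661 = -840
Policy B (U := 193, Y − 45):
  Q = 72
  Y = 131 − 45 = 86
  U = 193
  S = -3 − 4·72 − 193 = -484
Policy C (U := 16):
  Q = 72
  Y = 131
  U = 16
  S = -3 − 4·72 − 16 = -307
Comparing — Policy A: S=-840, Policy B: S=-484, Policy C: S=-307. Lowest is -840 (Policy A).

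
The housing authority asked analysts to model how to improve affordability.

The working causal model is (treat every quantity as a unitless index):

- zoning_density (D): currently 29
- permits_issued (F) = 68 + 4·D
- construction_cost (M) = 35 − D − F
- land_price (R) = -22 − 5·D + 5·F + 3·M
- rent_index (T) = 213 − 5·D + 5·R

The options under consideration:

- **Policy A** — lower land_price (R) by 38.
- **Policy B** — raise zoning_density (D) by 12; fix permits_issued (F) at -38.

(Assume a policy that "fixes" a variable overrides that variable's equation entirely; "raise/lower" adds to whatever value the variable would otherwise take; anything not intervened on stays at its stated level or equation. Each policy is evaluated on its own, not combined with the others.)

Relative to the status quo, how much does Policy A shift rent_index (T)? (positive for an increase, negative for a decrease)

Baseline:
  D = 29
  F = 68 + 4·29 = 184
  M = 35 − 29 − 184 = -178
  R = -22 − 5·29 + 5·184 + 3·(-178) = 219
  T = 213 − 5·29 + 5·219 = 1163
Policy A (R − 38):
  D = 29
  F = 68 + 4·29 = 184
  M = 35 − 29 − 184 = -178
  R = -22 − 5·29 + 5·184 + 3·(-178) (−38 from intervention) = 181
  T = 213 − 5·29 + 5·181 = 973
Change in T: 973 − 1163 = -190

-190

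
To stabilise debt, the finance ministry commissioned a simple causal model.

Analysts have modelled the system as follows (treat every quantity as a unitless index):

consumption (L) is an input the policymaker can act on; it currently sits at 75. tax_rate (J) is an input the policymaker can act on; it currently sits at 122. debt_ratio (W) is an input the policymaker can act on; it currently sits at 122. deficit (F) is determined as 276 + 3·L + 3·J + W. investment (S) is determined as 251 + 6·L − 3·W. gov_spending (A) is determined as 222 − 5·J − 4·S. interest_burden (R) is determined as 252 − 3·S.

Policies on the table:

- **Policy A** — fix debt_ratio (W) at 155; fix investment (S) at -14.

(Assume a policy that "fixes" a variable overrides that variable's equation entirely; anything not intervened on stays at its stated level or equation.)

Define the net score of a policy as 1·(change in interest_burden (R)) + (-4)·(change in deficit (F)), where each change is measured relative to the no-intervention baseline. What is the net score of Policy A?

915

Baseline:
  L = 75
  J = 122
  W = 122
  F = 276 + 3·75 + 3·122 + 122 = 989
  S = 251 + 6·75 − 3·122 = 335
  R = 252 − 3·335 = -753
Policy A (W := 155, S := -14):
  L = 75
  J = 122
  W = 155
  F = 276 + 3·75 + 3·122 + 155 = 1022
  S = -14
  R = 252 − 3·(-14) = 294
ΔR = 294 − (-753) = 1047; ΔF = 1022 − 989 = 33
Score = 1·1047 + (-4)·33 = 915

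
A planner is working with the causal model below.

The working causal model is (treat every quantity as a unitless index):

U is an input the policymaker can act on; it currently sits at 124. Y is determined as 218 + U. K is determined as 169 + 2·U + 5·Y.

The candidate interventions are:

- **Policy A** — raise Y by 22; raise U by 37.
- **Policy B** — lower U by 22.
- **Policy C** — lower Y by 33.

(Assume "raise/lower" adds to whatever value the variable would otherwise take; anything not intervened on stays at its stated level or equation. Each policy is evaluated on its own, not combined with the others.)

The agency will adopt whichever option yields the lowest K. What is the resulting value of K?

Policy A (Y + 22, U + 37):
  U = 124 + 37 = 161
  Y = 218 + 161 (+22 from intervention) = 401
  K = 169 + 2·161 + 5·401 = 2496
Policy B (U − 22):
  U = 124 − 22 = 102
  Y = 218 + 102 = 320
  K = 169 + 2·102 + 5·320 = 1973
Policy C (Y − 33):
  U = 124
  Y = 218 + 124 (−33 from intervention) = 309
  K = 169 + 2·124 + 5·309 = 1962
Comparing — Policy A: K=2496, Policy B: K=1973, Policy C: K=1962. Lowest is 1962 (Policy C).

1962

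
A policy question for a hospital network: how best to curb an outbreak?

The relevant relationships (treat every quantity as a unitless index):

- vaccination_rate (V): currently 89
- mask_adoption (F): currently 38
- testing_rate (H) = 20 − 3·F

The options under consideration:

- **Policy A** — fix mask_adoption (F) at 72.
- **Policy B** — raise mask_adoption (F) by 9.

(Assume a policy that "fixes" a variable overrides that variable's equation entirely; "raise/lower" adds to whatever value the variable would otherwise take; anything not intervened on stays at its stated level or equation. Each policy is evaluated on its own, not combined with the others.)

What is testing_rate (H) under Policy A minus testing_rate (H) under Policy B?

-75

Policy A (F := 72):
  F = 72
  H = 20 − 3·72 = -196
Policy B (F + 9):
  F = 38 + 9 = 47
  H = 20 − 3·47 = -121
H: -196 − (-121) = -75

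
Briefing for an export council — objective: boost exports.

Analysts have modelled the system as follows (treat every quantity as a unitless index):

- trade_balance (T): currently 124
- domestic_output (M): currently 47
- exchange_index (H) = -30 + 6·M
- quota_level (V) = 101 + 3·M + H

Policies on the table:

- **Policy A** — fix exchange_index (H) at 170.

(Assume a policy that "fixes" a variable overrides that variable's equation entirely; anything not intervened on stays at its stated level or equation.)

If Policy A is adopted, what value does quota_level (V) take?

412

Policy A (H := 170):
  M = 47
  H = 170
  V = 101 + 3·47 + 170 = 412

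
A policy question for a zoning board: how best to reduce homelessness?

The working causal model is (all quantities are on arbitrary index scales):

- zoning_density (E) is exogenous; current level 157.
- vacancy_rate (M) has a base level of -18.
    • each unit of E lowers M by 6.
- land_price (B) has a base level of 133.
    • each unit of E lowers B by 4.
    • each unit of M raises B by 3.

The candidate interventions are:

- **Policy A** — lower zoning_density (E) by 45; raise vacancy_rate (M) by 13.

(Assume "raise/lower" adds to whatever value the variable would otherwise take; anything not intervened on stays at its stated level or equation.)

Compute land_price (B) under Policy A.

-2346

Policy A (E − 45, M + 13):
  E = 157 − 45 = 112
  M = -18 − 6·112 (+13 from intervention) = -677
  B = 133 − 4·112 + 3·(-677) = -2346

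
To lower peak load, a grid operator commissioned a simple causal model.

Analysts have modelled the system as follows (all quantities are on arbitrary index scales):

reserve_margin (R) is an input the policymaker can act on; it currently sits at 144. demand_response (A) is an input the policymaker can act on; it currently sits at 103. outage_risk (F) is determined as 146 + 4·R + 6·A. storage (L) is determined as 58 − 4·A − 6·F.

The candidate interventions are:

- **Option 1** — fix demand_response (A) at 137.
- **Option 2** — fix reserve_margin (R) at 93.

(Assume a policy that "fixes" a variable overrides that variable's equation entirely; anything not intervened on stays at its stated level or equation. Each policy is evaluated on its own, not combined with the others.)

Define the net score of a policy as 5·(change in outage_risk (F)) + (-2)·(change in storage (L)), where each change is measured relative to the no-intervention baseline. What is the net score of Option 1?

Baseline:
  R = 144
  A = 103
  F = 146 + 4·144 + 6·103 = 1340
  L = 58 − 4·103 − 6·1340 = -8394
Option 1 (A := 137):
  R = 144
  A = 137
  F = 146 + 4·144 + 6·137 = 1544
  L = 58 − 4·137 − 6·1544 = -9754
ΔF = 1544 − 1340 = 204; ΔL = -9754 − (-8394) = -1360
Score = 5·204 + (-2)·(-1360) = 3740

3740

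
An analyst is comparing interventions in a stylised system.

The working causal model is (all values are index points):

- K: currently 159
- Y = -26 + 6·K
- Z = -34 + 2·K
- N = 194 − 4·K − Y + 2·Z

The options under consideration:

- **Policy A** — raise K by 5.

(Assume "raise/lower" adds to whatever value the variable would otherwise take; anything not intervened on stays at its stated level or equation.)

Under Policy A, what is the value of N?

Policy A (K + 5):
  K = 159 + 5 = 164
  Y = -26 + 6·164 = 958
  Z = -34 + 2·164 = 294
  N = 194 − 4·164 − 958 + 2·294 = -832

-832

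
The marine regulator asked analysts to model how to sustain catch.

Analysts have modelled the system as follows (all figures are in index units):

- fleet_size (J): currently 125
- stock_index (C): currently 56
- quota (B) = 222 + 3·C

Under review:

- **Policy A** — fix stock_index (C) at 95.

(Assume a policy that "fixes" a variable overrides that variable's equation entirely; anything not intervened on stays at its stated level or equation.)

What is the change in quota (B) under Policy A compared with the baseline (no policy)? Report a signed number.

Baseline:
  C = 56
  B = 222 + 3·56 = 390
Policy A (C := 95):
  C = 95
  B = 222 + 3·95 = 507
Change in B: 507 − 390 = 117

117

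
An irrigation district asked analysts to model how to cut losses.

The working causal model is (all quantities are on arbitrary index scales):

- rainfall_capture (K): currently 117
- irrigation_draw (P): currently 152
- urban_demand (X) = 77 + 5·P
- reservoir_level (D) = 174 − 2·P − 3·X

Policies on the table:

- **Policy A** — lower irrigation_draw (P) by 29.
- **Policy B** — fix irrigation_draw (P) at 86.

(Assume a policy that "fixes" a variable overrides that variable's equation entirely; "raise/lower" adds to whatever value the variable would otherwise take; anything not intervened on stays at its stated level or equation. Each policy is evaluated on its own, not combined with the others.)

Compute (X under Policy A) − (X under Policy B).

Policy A (P − 29):
  P = 152 − 29 = 123
  X = 77 + 5·123 = 692
Policy B (P := 86):
  P = 86
  X = 77 + 5·86 = 507
X: 692 − 507 = 185

185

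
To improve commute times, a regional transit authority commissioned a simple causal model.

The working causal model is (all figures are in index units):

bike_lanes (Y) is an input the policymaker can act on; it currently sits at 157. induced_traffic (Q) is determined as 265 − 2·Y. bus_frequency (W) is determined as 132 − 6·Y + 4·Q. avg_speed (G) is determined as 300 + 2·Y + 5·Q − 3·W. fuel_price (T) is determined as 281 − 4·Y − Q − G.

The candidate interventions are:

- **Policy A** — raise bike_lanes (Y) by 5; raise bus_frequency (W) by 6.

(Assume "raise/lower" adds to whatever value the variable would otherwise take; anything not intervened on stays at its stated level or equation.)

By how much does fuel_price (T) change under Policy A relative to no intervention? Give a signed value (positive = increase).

-162

Baseline:
  Y = 157
  Q = 265 − 2·157 = -49
  W = 132 − 6·157 + 4·(-49) = -1006
  G = 300 + 2·157 + 5·(-49) − 3·(-1006) = 3387
  T = 281 − 4·157 − (-49) − 3387 = -3685
Policy A (Y + 5, W + 6):
  Y = 157 + 5 = 162
  Q = 265 − 2·162 = -59
  W = 132 − 6·162 + 4·(-59) (+6 from intervention) = -1070
  G = 300 + 2·162 + 5·(-59) − 3·(-1070) = 3539
  T = 281 − 4·162 − (-59) − 3539 = -3847
Change in T: -3847 − (-3685) = -162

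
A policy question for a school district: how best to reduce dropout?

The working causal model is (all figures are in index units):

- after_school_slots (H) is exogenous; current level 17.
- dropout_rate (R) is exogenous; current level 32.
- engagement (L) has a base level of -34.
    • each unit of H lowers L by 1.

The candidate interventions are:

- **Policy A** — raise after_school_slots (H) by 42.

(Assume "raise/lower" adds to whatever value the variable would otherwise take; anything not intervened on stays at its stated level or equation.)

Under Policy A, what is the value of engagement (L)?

Policy A (H + 42):
  H = 17 + 42 = 59
  L = -34 − 59 = -93

-93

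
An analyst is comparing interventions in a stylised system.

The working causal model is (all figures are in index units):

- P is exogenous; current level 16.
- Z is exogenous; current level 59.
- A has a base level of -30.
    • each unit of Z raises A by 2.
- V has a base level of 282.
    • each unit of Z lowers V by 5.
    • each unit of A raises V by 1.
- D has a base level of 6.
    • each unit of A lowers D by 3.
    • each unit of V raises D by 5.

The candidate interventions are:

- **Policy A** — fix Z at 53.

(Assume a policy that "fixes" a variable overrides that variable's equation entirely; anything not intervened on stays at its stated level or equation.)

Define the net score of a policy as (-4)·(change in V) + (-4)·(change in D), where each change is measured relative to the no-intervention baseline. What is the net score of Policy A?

-576

Baseline:
  Z = 59
  A = -30 + 2·59 = 88
  V = 282 − 5·59 + 88 = 75
  D = 6 − 3·88 + 5·75 = 117
Policy A (Z := 53):
  Z = 53
  A = -30 + 2·53 = 76
  V = 282 − 5·53 + 76 = 93
  D = 6 − 3·76 + 5·93 = 243
ΔV = 93 − 75 = 18; ΔD = 243 − 117 = 126
Score = (-4)·18 + (-4)·126 = -576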